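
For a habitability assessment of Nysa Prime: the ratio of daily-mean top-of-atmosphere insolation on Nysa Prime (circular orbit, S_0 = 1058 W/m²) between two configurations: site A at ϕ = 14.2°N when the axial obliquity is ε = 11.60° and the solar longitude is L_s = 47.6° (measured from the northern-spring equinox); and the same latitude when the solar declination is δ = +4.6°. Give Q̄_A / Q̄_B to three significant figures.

— Configuration A (ϕ=+14.2°):
Solar declination: sin δ = sin ε · sin L_s = sin 11.60° × sin 47.6° = 0.14849, so δ = +8.539°.
cos h₀ = −tan(+14.2°) tan(+8.539°) = -0.0380, h₀ = 1.6088 rad.
Bracket: h₀ sin ϕ sin δ + cos ϕ cos δ sin h₀ = 1.6088×0.24531×0.14849 + 0.96945×0.98891×0.99928 = 0.058602 + 0.958009 = 1.016611.
Q̄ = (S_0/π) × [bracket] = (1058/π) × 1.016611 = 342.37 W/m².
— Configuration B (ϕ=+14.2°):
cos h₀ = −tan(+14.2°) tan(+4.600°) = -0.0204, h₀ = 1.5912 rad.
Bracket: h₀ sin ϕ sin δ + cos ϕ cos δ sin h₀ = 1.5912×0.24531×0.08020 + 0.96945×0.99678×0.99979 = 0.031305 + 0.966125 = 0.997430.
Q̄ = (S_0/π) × [bracket] = (1058/π) × 0.997430 = 335.91 W/m².
Ratio Q̄_A / Q̄_B = 342.37 / 335.91 = 1.019.

Q̄_A / Q̄_B ≈ 1.02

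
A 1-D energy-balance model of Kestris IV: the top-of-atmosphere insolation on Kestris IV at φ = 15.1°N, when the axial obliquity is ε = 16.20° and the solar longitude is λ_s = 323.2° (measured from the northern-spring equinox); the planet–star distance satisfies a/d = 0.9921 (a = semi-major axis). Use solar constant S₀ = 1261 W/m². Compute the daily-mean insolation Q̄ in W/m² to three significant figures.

Q̄ ≈ 349 W/m²

Solar declination: sin δ = sin ε · sin λ_s = sin 16.20° × sin 323.2° = -0.16712, so δ = -9.621°.
cos H₀ = −tan(+15.1°) tan(-9.621°) = 0.0457, H₀ = 1.5250 rad.
Bracket: H₀ sin φ sin δ + cos φ cos δ sin H₀ = 1.5250×0.26050×-0.16712 + 0.96547×0.98594×0.99895 = -0.066391 + 0.950896 = 0.884505.
Inverse-square distance factor (a/d)² = 0.9921² = 0.984262.
Q̄ = (S₀/π) × 0.984262 × [bracket] = (1261/π) × 0.984262 × 0.884505 = 349.4 W/m².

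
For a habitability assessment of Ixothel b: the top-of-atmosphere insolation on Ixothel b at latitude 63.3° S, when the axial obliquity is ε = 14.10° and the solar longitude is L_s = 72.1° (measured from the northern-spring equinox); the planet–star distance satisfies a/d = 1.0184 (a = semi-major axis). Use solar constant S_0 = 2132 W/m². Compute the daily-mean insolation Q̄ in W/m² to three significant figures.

Solar declination: sin δ = sin ε · sin L_s = sin 14.10° × sin 72.1° = 0.23182, so δ = +13.404°.
cos h₀ = −tan(-63.3°) tan(+13.404°) = 0.4738, h₀ = 1.0772 rad.
Bracket: h₀ sin ϕ sin δ + cos ϕ cos δ sin h₀ = 1.0772×-0.89337×0.23182 + 0.44932×0.97276×0.88061 = -0.223089 + 0.384897 = 0.161808.
Inverse-square distance factor (a/d)² = 1.0184² = 1.037139.
Q̄ = (S_0/π) × 1.037139 × [bracket] = (2132/π) × 1.037139 × 0.161808 = 113.9 W/m².

Q̄ ≈ 114 W/m²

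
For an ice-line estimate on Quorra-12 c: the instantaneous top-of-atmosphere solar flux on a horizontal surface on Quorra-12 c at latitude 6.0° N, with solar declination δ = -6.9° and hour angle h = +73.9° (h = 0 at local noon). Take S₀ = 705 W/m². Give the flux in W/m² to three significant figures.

cos θ_z = sin φ sin δ + cos φ cos δ cos h = -0.012558 + 0.273798 = 0.261240.
Flux = S₀ · cos θ_z = 705 × 0.261240 = 184.2 W/m².

184 W/m²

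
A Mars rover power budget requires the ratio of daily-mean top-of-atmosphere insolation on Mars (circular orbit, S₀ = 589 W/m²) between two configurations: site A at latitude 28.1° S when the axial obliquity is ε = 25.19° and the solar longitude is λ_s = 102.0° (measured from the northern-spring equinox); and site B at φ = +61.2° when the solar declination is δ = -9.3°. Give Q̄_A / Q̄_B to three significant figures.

Q̄_A / Q̄_B ≈ 1.89

— Configuration A (φ=-28.1°):
Solar declination: sin δ = sin ε · sin λ_s = sin 25.19° × sin 102.0° = 0.41632, so δ = +24.603°.
cos H₀ = −tan(-28.1°) tan(+24.603°) = 0.2445, H₀ = 1.3238 rad.
Bracket: H₀ sin φ sin δ + cos φ cos δ sin H₀ = 1.3238×-0.47101×0.41632 + 0.88213×0.90922×0.96965 = -0.259585 + 0.777708 = 0.518123.
Q̄ = (S₀/π) × [bracket] = (589/π) × 0.518123 = 97.140 W/m².
— Configuration B (φ=+61.2°):
cos H₀ = −tan(+61.2°) tan(-9.300°) = 0.2979, H₀ = 1.2683 rad.
Bracket: H₀ sin φ sin δ + cos φ cos δ sin H₀ = 1.2683×0.87631×-0.16160 + 0.48175×0.98686×0.95461 = -0.179606 + 0.453841 = 0.274235.
Q̄ = (S₀/π) × [bracket] = (589/π) × 0.274235 = 51.415 W/m².
Ratio Q̄_A / Q̄_B = 97.140 / 51.415 = 1.889.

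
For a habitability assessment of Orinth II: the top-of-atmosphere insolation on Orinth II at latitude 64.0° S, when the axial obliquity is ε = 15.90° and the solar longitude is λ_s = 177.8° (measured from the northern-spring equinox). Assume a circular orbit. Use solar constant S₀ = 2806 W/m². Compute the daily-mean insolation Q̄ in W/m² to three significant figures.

Q̄ ≈ 378 W/m²

Solar declination: sin δ = sin ε · sin λ_s = sin 15.90° × sin 177.8° = 0.01052, so δ = +0.603°.
cos H₀ = −tan(-64.0°) tan(+0.603°) = 0.0216, H₀ = 1.5492 rad.
Bracket: H₀ sin φ sin δ + cos φ cos δ sin H₀ = 1.5492×-0.89879×0.01052 + 0.43837×0.99994×0.99977 = -0.014648 + 0.438243 = 0.423595.
Q̄ = (S₀/π) × [bracket] = (2806/π) × 0.423595 = 378.3 W/m².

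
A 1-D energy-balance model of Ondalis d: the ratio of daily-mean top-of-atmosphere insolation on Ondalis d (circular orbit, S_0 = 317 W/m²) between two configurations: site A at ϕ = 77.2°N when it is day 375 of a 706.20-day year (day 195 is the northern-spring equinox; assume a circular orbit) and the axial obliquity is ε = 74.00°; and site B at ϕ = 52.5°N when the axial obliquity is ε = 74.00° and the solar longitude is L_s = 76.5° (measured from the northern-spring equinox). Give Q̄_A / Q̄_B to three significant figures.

Q̄_A / Q̄_B ≈ 1.26

— Configuration A (ϕ=+77.2°):
Solar longitude: L_s = 360° × (375 − 195)/706.20 = 91.759°.
sin δ = sin 74.00° × sin 91.759° = 0.96081, so δ = +73.906°.
cos h₀ = −tan(+77.2°) tan(+73.906°) = -15.2556 ≤ −1 ⇒ polar day, h₀ = π.
Bracket: h₀ sin ϕ sin δ + cos ϕ cos δ sin h₀ = 3.1416×0.97515×0.96081 + 0.22155×0.27721×0.00000 = 2.943471 + 0.000000 = 2.943471.
Q̄ = (S_0/π) × [bracket] = (317/π) × 2.943471 = 297.01 W/m².
— Configuration B (ϕ=+52.5°):
Solar declination: sin δ = sin ε · sin L_s = sin 74.00° × sin 76.5° = 0.93470, so δ = +69.180°.
cos h₀ = −tan(+52.5°) tan(+69.180°) = -3.4272 ≤ −1 ⇒ polar day, h₀ = π.
Bracket: h₀ sin ϕ sin δ + cos ϕ cos δ sin h₀ = 3.1416×0.79335×0.93470 + 0.60876×0.35543×0.00000 = 2.329635 + 0.000000 = 2.329635.
Q̄ = (S_0/π) × [bracket] = (317/π) × 2.329635 = 235.07 W/m².
Ratio Q̄_A / Q̄_B = 297.01 / 235.07 = 1.263.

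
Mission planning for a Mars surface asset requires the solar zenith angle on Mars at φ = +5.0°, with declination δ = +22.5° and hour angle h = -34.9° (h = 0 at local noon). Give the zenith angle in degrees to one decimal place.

θ_z = 38.0°

cos θ_z = sin φ sin δ + cos φ cos δ cos h = 0.033353 + 0.754838 = 0.788191.
θ_z = arccos(0.788191) = 38.0°.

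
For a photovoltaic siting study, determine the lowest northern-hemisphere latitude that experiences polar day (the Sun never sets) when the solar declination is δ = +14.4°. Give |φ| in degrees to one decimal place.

Polar day requires cos H₀ = −tan φ tan δ ≤ −1, i.e. tan φ tan δ ≥ 1.
The boundary is |tan φ| · |tan δ| = 1, so |φ| = 90° − |δ| = 90° − 14.4° = 75.6° in the northern hemisphere.

|φ| = 75.6°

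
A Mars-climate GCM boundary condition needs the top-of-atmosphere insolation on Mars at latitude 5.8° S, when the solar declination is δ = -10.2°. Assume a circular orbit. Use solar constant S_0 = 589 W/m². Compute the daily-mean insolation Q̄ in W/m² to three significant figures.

Q̄ ≈ 189 W/m²

cos h₀ = −tan(-5.8°) tan(-10.200°) = -0.0183, h₀ = 1.5891 rad.
Bracket: h₀ sin ϕ sin δ + cos ϕ cos δ sin h₀ = 1.5891×-0.10106×-0.17708 + 0.99488×0.98420×0.99983 = 0.028438 + 0.978994 = 1.007432.
Q̄ = (S_0/π) × [bracket] = (589/π) × 1.007432 = 188.9 W/m².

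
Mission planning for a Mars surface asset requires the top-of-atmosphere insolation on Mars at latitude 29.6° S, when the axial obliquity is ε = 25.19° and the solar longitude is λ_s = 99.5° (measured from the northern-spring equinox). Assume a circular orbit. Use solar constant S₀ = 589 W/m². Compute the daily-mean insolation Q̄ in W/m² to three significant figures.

Solar declination: sin δ = sin ε · sin λ_s = sin 25.19° × sin 99.5° = 0.41978, so δ = +24.821°.
cos H₀ = −tan(-29.6°) tan(+24.821°) = 0.2627, H₀ = 1.3049 rad.
Bracket: H₀ sin φ sin δ + cos φ cos δ sin H₀ = 1.3049×-0.49394×0.41978 + 0.86949×0.90762×0.96487 = -0.270566 + 0.761443 = 0.490877.
Q̄ = (S₀/π) × [bracket] = (589/π) × 0.490877 = 92.03 W/m².

Q̄ ≈ 92.0 W/m²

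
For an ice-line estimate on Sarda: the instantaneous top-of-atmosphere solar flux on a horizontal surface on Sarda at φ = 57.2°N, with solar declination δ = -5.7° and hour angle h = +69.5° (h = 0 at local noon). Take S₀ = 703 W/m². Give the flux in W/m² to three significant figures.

74.0 W/m²

cos θ_z = sin φ sin δ + cos φ cos δ cos h = -0.083485 + 0.188772 = 0.105287.
Flux = S₀ · cos θ_z = 703 × 0.105287 = 74.02 W/m².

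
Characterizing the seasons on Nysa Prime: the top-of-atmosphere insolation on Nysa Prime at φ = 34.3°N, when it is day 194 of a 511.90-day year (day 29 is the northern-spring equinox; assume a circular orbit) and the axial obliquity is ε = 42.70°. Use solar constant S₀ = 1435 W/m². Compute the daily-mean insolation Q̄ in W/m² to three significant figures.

Solar longitude: λ_s = 360° × (194 − 29)/511.90 = 116.038°.
sin δ = sin 42.70° × sin 116.038° = 0.60933, so δ = +37.541°.
cos H₀ = −tan(+34.3°) tan(+37.541°) = -0.5242, H₀ = 2.1226 rad.
Bracket: H₀ sin φ sin δ + cos φ cos δ sin H₀ = 2.1226×0.56353×0.60933 + 0.82610×0.79292×0.85159 = 0.728849 + 0.557818 = 1.286667.
Q̄ = (S₀/π) × [bracket] = (1435/π) × 1.286667 = 587.7 W/m².

Q̄ ≈ 588 W/m²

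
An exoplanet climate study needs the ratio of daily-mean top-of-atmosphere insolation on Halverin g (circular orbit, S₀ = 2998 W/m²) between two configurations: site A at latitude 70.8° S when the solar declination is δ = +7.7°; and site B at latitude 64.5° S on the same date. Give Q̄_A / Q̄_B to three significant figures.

Q̄_A / Q̄_B ≈ 0.599

— Configuration A (φ=-70.8°):
cos H₀ = −tan(-70.8°) tan(+7.700°) = 0.3883, H₀ = 1.1721 rad.
Bracket: H₀ sin φ sin δ + cos φ cos δ sin H₀ = 1.1721×-0.94438×0.13399 + 0.32887×0.99098×0.92155 = -0.148315 + 0.300336 = 0.152021.
Q̄ = (S₀/π) × [bracket] = (2998/π) × 0.152021 = 145.07 W/m².
— Configuration B (φ=-64.5°):
cos H₀ = −tan(-64.5°) tan(+7.700°) = 0.2835, H₀ = 1.2834 rad.
Bracket: H₀ sin φ sin δ + cos φ cos δ sin H₀ = 1.2834×-0.90259×0.13399 + 0.43051×0.99098×0.95898 = -0.155212 + 0.409127 = 0.253915.
Q̄ = (S₀/π) × [bracket] = (2998/π) × 0.253915 = 242.31 W/m².
Ratio Q̄_A / Q̄_B = 145.07 / 242.31 = 0.5987.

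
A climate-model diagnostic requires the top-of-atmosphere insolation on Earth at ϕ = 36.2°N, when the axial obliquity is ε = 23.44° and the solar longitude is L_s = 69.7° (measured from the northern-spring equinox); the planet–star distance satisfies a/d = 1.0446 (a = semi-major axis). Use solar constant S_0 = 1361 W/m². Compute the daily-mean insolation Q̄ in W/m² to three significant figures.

Solar declination: sin δ = sin ε · sin L_s = sin 23.44° × sin 69.7° = 0.37308, so δ = +21.906°.
cos h₀ = −tan(+36.2°) tan(+21.906°) = -0.2943, h₀ = 1.8695 rad.
Bracket: h₀ sin ϕ sin δ + cos ϕ cos δ sin h₀ = 1.8695×0.59061×0.37308 + 0.80696×0.92780×0.95571 = 0.411935 + 0.715538 = 1.127473.
Inverse-square distance factor (a/d)² = 1.0446² = 1.091189.
Q̄ = (S_0/π) × 1.091189 × [bracket] = (1361/π) × 1.091189 × 1.127473 = 533.0 W/m².

Q̄ ≈ 533 W/m²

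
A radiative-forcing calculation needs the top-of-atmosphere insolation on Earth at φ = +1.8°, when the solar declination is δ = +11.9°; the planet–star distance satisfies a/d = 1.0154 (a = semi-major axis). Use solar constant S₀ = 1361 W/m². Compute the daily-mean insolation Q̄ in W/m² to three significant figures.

cos H₀ = −tan(+1.8°) tan(+11.900°) = -0.0066, H₀ = 1.5774 rad.
Bracket: H₀ sin φ sin δ + cos φ cos δ sin H₀ = 1.5774×0.03141×0.20620 + 0.99951×0.97851×0.99998 = 0.010216 + 0.978011 = 0.988227.
Inverse-square distance factor (a/d)² = 1.0154² = 1.031037.
Q̄ = (S₀/π) × 1.031037 × [bracket] = (1361/π) × 1.031037 × 0.988227 = 441.4 W/m².

Q̄ ≈ 441 W/m²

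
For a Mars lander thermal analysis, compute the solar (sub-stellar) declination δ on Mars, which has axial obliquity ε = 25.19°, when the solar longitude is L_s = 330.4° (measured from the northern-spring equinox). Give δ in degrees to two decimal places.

sin δ = sin ε · sin L_s = sin 25.19° × sin 330.4° = -0.210232.
δ = arcsin(-0.210232) = -12.14°.

δ = -12.14°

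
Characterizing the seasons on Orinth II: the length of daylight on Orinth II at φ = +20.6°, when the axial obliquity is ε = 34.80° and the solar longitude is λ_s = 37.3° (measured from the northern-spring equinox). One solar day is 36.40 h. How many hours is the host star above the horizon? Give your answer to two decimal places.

Solar declination: sin δ = sin ε · sin λ_s = sin 34.80° × sin 37.3° = 0.34585, so δ = +20.233°.
cos H₀ = −tan φ · tan δ = −tan(+20.6°) × tan(+20.233°) = -0.1385, so H₀ = 1.7098 rad = 97.96°.
Daylight = 2H₀/(2π) × 36.40 h = (1.7098/π) × 36.40 = 19.81 h.

19.81 h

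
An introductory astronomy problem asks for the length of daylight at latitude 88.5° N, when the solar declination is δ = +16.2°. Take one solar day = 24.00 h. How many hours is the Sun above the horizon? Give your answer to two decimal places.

24.00 h

Sunrise equation: cos h₀ = −tan ϕ · tan δ = -11.0948 ≤ −1, so the Sun never sets (polar day) and h₀ = π.
Daylight = 2h₀/(2π) × 24.00 h = (3.1416/π) × 24.00 = 24.00 h.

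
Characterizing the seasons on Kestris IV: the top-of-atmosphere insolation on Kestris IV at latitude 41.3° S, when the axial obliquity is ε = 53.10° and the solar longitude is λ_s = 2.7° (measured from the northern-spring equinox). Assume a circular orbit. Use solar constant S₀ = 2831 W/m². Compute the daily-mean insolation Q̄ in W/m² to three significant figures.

Q̄ ≈ 642 W/m²

Solar declination: sin δ = sin ε · sin λ_s = sin 53.10° × sin 2.7° = 0.03767, so δ = +2.159°.
cos H₀ = −tan(-41.3°) tan(+2.159°) = 0.0331, H₀ = 1.5377 rad.
Bracket: H₀ sin φ sin δ + cos φ cos δ sin H₀ = 1.5377×-0.66000×0.03767 + 0.75126×0.99929×0.99945 = -0.038231 + 0.750314 = 0.712083.
Q̄ = (S₀/π) × [bracket] = (2831/π) × 0.712083 = 641.7 W/m².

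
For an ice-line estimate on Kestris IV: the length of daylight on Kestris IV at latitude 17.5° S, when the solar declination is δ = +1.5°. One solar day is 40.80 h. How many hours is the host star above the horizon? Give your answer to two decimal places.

20.29 h

cos H₀ = −tan φ · tan δ = −tan(-17.5°) × tan(+1.500°) = 0.0083, so H₀ = 1.5625 rad = 89.53°.
Daylight = 2H₀/(2π) × 40.80 h = (1.5625/π) × 40.80 = 20.29 h.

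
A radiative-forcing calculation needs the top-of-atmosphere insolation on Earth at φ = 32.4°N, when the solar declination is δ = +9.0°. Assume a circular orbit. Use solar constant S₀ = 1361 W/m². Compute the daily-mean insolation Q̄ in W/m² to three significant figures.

cos H₀ = −tan(+32.4°) tan(+9.000°) = -0.1005, H₀ = 1.6715 rad.
Bracket: H₀ sin φ sin δ + cos φ cos δ sin H₀ = 1.6715×0.53583×0.15643 + 0.84433×0.98769×0.99494 = 0.140105 + 0.829717 = 0.969822.
Q̄ = (S₀/π) × [bracket] = (1361/π) × 0.969822 = 420.1 W/m².

Q̄ ≈ 420 W/m²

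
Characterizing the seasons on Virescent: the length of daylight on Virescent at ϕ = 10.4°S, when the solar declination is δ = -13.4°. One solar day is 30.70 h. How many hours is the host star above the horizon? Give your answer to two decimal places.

15.78 h

cos h₀ = −tan ϕ · tan δ = −tan(-10.4°) × tan(-13.400°) = -0.0437, so h₀ = 1.6145 rad = 92.51°.
Daylight = 2h₀/(2π) × 30.70 h = (1.6145/π) × 30.70 = 15.78 h.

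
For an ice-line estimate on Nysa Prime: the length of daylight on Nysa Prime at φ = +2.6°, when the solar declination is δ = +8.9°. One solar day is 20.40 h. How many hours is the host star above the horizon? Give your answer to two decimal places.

10.25 h

cos H₀ = −tan φ · tan δ = −tan(+2.6°) × tan(+8.900°) = -0.0071, so H₀ = 1.5779 rad = 90.41°.
Daylight = 2H₀/(2π) × 20.40 h = (1.5779/π) × 20.40 = 10.25 h.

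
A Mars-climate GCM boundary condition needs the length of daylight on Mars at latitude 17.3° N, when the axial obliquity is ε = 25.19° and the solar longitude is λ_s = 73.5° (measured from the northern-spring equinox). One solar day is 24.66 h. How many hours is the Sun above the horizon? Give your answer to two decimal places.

Solar declination: sin δ = sin ε · sin λ_s = sin 25.19° × sin 73.5° = 0.40809, so δ = +24.085°.
cos H₀ = −tan φ · tan δ = −tan(+17.3°) × tan(+24.085°) = -0.1392, so H₀ = 1.7105 rad = 98.00°.
Daylight = 2H₀/(2π) × 24.66 h = (1.7105/π) × 24.66 = 13.43 h.

13.43 h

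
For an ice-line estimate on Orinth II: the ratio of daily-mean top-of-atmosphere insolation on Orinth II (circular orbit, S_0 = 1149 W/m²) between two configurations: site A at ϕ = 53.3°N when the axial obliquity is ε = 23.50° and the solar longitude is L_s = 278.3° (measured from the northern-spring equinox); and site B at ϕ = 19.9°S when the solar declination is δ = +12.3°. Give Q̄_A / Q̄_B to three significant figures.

— Configuration A (ϕ=+53.3°):
Solar declination: sin δ = sin ε · sin L_s = sin 23.50° × sin 278.3° = -0.39457, so δ = -23.239°.
cos h₀ = −tan(+53.3°) tan(-23.239°) = 0.5761, h₀ = 0.9568 rad.
Bracket: h₀ sin ϕ sin δ + cos ϕ cos δ sin h₀ = 0.9568×0.80178×-0.39457 + 0.59763×0.91886×0.81738 = -0.302692 + 0.448855 = 0.146163.
Q̄ = (S_0/π) × [bracket] = (1149/π) × 0.146163 = 53.457 W/m².
— Configuration B (ϕ=-19.9°):
cos h₀ = −tan(-19.9°) tan(+12.300°) = 0.0789, h₀ = 1.4918 rad.
Bracket: h₀ sin ϕ sin δ + cos ϕ cos δ sin h₀ = 1.4918×-0.34038×0.21303 + 0.94029×0.97705×0.99688 = -0.108172 + 0.915844 = 0.807672.
Q̄ = (S_0/π) × [bracket] = (1149/π) × 0.807672 = 295.40 W/m².
Ratio Q̄_A / Q̄_B = 53.457 / 295.40 = 0.1810.

Q̄_A / Q̄_B ≈ 0.181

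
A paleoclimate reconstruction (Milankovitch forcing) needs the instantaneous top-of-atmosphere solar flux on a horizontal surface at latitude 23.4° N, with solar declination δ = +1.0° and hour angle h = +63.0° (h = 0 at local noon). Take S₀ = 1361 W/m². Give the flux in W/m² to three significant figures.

cos θ_z = sin φ sin δ + cos φ cos δ cos h = 0.006931 + 0.416588 = 0.423519.
Flux = S₀ · cos θ_z = 1361 × 0.423519 = 576.4 W/m².

576 W/m²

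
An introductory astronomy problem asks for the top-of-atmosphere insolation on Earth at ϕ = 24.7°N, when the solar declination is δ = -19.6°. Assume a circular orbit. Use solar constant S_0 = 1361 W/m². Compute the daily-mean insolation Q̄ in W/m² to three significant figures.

Q̄ ≈ 280 W/m²

cos h₀ = −tan(+24.7°) tan(-19.600°) = 0.1638, h₀ = 1.4063 rad.
Bracket: h₀ sin ϕ sin δ + cos ϕ cos δ sin h₀ = 1.4063×0.41787×-0.33545 + 0.90851×0.94206×0.98650 = -0.197127 + 0.844317 = 0.647190.
Q̄ = (S_0/π) × [bracket] = (1361/π) × 0.647190 = 280.4 W/m².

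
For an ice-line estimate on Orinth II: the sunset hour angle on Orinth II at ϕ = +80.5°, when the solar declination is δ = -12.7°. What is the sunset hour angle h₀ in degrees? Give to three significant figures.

cos h₀ = −tan ϕ · tan δ = 1.3467 ≥ 1, so the host star never rises (polar night) and h₀ = 0.

h₀ = 0.00°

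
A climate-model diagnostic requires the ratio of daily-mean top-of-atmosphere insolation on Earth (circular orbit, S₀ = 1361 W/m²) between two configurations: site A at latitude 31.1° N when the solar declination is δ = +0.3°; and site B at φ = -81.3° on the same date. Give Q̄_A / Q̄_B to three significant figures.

Q̄_A / Q̄_B ≈ 6.01

— Configuration A (φ=+31.1°):
cos H₀ = −tan(+31.1°) tan(+0.300°) = -0.0032, H₀ = 1.5740 rad.
Bracket: H₀ sin φ sin δ + cos φ cos δ sin H₀ = 1.5740×0.51653×0.00524 + 0.85627×0.99999×1.00000 = 0.004260 + 0.856261 = 0.860521.
Q̄ = (S₀/π) × [bracket] = (1361/π) × 0.860521 = 372.79 W/m².
— Configuration B (φ=-81.3°):
cos H₀ = −tan(-81.3°) tan(+0.300°) = 0.0342, H₀ = 1.5366 rad.
Bracket: H₀ sin φ sin δ + cos φ cos δ sin H₀ = 1.5366×-0.98849×0.00524 + 0.15126×0.99999×0.99941 = -0.007959 + 0.151169 = 0.143210.
Q̄ = (S₀/π) × [bracket] = (1361/π) × 0.143210 = 62.041 W/m².
Ratio Q̄_A / Q̄_B = 372.79 / 62.041 = 6.009.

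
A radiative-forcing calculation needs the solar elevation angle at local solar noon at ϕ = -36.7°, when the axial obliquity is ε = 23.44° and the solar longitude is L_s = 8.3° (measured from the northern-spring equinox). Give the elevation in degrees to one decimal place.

50.0°

Solar declination: sin δ = sin ε · sin L_s = sin 23.44° × sin 8.3° = 0.05742, so δ = +3.292°.
At local noon the hour angle is zero, so the zenith angle equals |ϕ − δ| = |-36.7° − (+3.292°)| = 39.992°.
Elevation = 90° − 39.992° = 50.0°.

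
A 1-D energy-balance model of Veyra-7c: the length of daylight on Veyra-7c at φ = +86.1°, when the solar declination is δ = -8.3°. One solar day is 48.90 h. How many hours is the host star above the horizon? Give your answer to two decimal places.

cos H₀ = −tan φ · tan δ = 2.1399 ≥ 1, so the host star never rises (polar night) and H₀ = 0.
Daylight = 2H₀/(2π) × 48.90 h = (0.0000/π) × 48.90 = 0.00 h.

0.00 h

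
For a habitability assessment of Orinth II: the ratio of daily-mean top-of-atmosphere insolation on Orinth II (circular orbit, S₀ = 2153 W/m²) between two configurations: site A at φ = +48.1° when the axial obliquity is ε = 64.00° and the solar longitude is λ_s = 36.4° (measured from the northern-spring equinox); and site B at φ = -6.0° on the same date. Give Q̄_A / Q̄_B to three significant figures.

— Configuration A (φ=+48.1°):
Solar declination: sin δ = sin ε · sin λ_s = sin 64.00° × sin 36.4° = 0.53336, so δ = +32.233°.
cos H₀ = −tan(+48.1°) tan(+32.233°) = -0.7027, H₀ = 2.3500 rad.
Bracket: H₀ sin φ sin δ + cos φ cos δ sin H₀ = 2.3500×0.74431×0.53336 + 0.66783×0.84589×0.71144 = 0.932915 + 0.401900 = 1.334815.
Q̄ = (S₀/π) × [bracket] = (2153/π) × 1.334815 = 914.78 W/m².
— Configuration B (φ=-6.0°):
cos H₀ = −tan(-6.0°) tan(+32.233°) = 0.0663, H₀ = 1.5045 rad.
Bracket: H₀ sin φ sin δ + cos φ cos δ sin H₀ = 1.5045×-0.10453×0.53336 + 0.99452×0.84589×0.99780 = -0.083879 + 0.839404 = 0.755525.
Q̄ = (S₀/π) × [bracket] = (2153/π) × 0.755525 = 517.78 W/m².
Ratio Q̄_A / Q̄_B = 914.78 / 517.78 = 1.767.

Q̄_A / Q̄_B ≈ 1.77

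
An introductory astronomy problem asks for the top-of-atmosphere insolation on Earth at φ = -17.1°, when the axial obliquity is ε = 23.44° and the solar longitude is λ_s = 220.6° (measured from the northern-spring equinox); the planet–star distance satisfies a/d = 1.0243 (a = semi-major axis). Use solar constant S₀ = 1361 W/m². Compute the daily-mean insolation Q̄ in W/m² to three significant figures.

Solar declination: sin δ = sin ε · sin λ_s = sin 23.44° × sin 220.6° = -0.25887, so δ = -15.003°.
cos H₀ = −tan(-17.1°) tan(-15.003°) = -0.0824, H₀ = 1.6533 rad.
Bracket: H₀ sin φ sin δ + cos φ cos δ sin H₀ = 1.6533×-0.29404×-0.25887 + 0.95579×0.96591×0.99660 = 0.125846 + 0.920068 = 1.045914.
Inverse-square distance factor (a/d)² = 1.0243² = 1.049190.
Q̄ = (S₀/π) × 1.049190 × [bracket] = (1361/π) × 1.049190 × 1.045914 = 475.4 W/m².

Q̄ ≈ 475 W/m²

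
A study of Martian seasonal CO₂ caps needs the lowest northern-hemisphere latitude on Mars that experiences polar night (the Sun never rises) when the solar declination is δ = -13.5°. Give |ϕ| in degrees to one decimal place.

|ϕ| = 76.5°

Polar night requires cos h₀ = −tan ϕ tan δ ≥ 1, i.e. tan ϕ tan δ ≤ −1.
The boundary is |tan ϕ| · |tan δ| = 1, so |ϕ| = 90° − |δ| = 90° − 13.5° = 76.5° in the northern hemisphere.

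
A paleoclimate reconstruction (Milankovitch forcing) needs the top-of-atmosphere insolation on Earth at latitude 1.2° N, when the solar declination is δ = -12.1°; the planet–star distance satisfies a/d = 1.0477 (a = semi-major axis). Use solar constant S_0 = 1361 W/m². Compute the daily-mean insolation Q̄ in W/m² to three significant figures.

cos h₀ = −tan(+1.2°) tan(-12.100°) = 0.0045, h₀ = 1.5663 rad.
Bracket: h₀ sin ϕ sin δ + cos ϕ cos δ sin h₀ = 1.5663×0.02094×-0.20962 + 0.99978×0.97778×0.99999 = -0.006875 + 0.977555 = 0.970680.
Inverse-square distance factor (a/d)² = 1.0477² = 1.097675.
Q̄ = (S_0/π) × 1.097675 × [bracket] = (1361/π) × 1.097675 × 0.970680 = 461.6 W/m².

Q̄ ≈ 462 W/m²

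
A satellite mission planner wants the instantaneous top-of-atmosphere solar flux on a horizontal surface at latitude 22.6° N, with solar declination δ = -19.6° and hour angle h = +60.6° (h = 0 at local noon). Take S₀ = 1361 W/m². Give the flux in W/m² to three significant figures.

cos θ_z = sin φ sin δ + cos φ cos δ cos h = -0.128912 + 0.426947 = 0.298035.
Flux = S₀ · cos θ_z = 1361 × 0.298035 = 405.6 W/m².

406 W/m²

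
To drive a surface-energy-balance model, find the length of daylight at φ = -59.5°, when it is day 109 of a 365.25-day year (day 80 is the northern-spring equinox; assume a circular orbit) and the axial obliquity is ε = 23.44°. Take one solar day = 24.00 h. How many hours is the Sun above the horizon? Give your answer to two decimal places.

Solar longitude: λ_s = 360° × (109 − 80)/365.25 = 28.583°.
sin δ = sin 23.44° × sin 28.583° = 0.19032, so δ = +10.971°.
cos H₀ = −tan φ · tan δ = −tan(-59.5°) × tan(+10.971°) = 0.3291, so H₀ = 1.2354 rad = 70.79°.
Daylight = 2H₀/(2π) × 24.00 h = (1.2354/π) × 24.00 = 9.44 h.

9.44 h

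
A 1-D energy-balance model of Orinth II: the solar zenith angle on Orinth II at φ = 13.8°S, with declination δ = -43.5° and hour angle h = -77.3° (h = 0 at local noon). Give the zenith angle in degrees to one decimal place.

θ_z = 71.4°

cos θ_z = sin φ sin δ + cos φ cos δ cos h = 0.164196 + 0.154868 = 0.319064.
θ_z = arccos(0.319064) = 71.4°.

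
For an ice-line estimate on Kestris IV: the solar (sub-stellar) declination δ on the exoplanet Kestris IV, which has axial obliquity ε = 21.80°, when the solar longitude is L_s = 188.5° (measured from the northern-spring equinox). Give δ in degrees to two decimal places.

δ = -3.15°

sin δ = sin ε · sin L_s = sin 21.80° × sin 188.5° = -0.054892.
δ = arcsin(-0.054892) = -3.15°.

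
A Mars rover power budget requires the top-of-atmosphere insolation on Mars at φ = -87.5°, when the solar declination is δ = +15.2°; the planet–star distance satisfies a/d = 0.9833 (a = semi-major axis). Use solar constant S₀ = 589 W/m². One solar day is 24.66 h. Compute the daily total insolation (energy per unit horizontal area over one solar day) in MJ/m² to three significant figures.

0.00 MJ/m²

cos H₀ = −tan(-87.5°) tan(+15.200°) = 6.2228 ≥ 1 ⇒ polar night, H₀ = 0 and Q̄ = 0.
Inverse-square distance factor (a/d)² = 0.9833² = 0.966879.
Daily total = Q̄ × 24.66 h × 3600 s/h = 0.00 MJ/m².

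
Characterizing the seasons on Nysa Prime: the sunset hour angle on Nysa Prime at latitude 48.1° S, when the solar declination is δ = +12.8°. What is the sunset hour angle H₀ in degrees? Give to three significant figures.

H₀ = 75.3°

cos H₀ = −tan φ · tan δ = −tan(-48.1°) × tan(+12.800°) = 0.2532, so H₀ = 1.3148 rad = 75.33°.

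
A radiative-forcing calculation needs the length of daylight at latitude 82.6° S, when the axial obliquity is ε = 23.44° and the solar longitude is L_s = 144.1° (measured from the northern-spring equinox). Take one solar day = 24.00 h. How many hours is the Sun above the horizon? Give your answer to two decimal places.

0.00 h

Solar declination: sin δ = sin ε · sin L_s = sin 23.44° × sin 144.1° = 0.23325, so δ = +13.489°.
cos h₀ = −tan ϕ · tan δ = 1.8469 ≥ 1, so the Sun never rises (polar night) and h₀ = 0.
Daylight = 2h₀/(2π) × 24.00 h = (0.0000/π) × 24.00 = 0.00 h.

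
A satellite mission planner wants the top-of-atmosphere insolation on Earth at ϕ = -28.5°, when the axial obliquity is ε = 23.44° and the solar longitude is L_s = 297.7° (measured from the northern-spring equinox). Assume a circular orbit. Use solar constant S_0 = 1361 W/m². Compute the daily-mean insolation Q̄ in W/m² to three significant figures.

Q̄ ≈ 478 W/m²

Solar declination: sin δ = sin ε · sin L_s = sin 23.44° × sin 297.7° = -0.35220, so δ = -20.622°.
cos h₀ = −tan(-28.5°) tan(-20.622°) = -0.2043, h₀ = 1.7766 rad.
Bracket: h₀ sin ϕ sin δ + cos ϕ cos δ sin h₀ = 1.7766×-0.47716×-0.35220 + 0.87882×0.93592×0.97890 = 0.298568 + 0.805150 = 1.103718.
Q̄ = (S_0/π) × [bracket] = (1361/π) × 1.103718 = 478.2 W/m².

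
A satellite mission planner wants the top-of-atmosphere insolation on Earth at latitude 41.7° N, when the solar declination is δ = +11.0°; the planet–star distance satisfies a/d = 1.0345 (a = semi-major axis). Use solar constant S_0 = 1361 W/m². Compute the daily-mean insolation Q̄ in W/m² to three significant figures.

Q̄ ≈ 437 W/m²

cos h₀ = −tan(+41.7°) tan(+11.000°) = -0.1732, h₀ = 1.7449 rad.
Bracket: h₀ sin ϕ sin δ + cos ϕ cos δ sin h₀ = 1.7449×0.66523×0.19081 + 0.74664×0.98163×0.98489 = 0.221485 + 0.721850 = 0.943335.
Inverse-square distance factor (a/d)² = 1.0345² = 1.070190.
Q̄ = (S_0/π) × 1.070190 × [bracket] = (1361/π) × 1.070190 × 0.943335 = 437.4 W/m².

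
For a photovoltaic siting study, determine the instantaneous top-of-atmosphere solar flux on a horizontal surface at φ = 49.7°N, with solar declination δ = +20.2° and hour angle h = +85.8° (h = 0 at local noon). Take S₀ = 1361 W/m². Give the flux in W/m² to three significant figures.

cos θ_z = sin φ sin δ + cos φ cos δ cos h = 0.263348 + 0.044456 = 0.307804.
Flux = S₀ · cos θ_z = 1361 × 0.307804 = 418.9 W/m².

419 W/m²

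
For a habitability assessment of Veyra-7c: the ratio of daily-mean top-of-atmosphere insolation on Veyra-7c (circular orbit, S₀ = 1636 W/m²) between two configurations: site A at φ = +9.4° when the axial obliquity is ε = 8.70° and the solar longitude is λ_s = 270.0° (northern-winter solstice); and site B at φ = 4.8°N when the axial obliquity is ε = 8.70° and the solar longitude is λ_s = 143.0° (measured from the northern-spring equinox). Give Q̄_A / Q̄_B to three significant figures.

Q̄_A / Q̄_B ≈ 0.933

— Configuration A (φ=+9.4°):
Solar declination: sin δ = sin ε · sin λ_s = sin 8.70° × sin 270.0° = -0.15126, so δ = -8.700°.
cos H₀ = −tan(+9.4°) tan(-8.700°) = 0.0253, H₀ = 1.5455 rad.
Bracket: H₀ sin φ sin δ + cos φ cos δ sin H₀ = 1.5455×0.16333×-0.15126 + 0.98657×0.98849×0.99968 = -0.038182 + 0.974903 = 0.936721.
Q̄ = (S₀/π) × [bracket] = (1636/π) × 0.936721 = 487.80 W/m².
— Configuration B (φ=+4.8°):
Solar declination: sin δ = sin ε · sin λ_s = sin 8.70° × sin 143.0° = 0.09103, so δ = +5.223°.
cos H₀ = −tan(+4.8°) tan(+5.223°) = -0.0077, H₀ = 1.5785 rad.
Bracket: H₀ sin φ sin δ + cos φ cos δ sin H₀ = 1.5785×0.08368×0.09103 + 0.99649×0.99585×0.99997 = 0.012024 + 0.992325 = 1.004349.
Q̄ = (S₀/π) × [bracket] = (1636/π) × 1.004349 = 523.02 W/m².
Ratio Q̄_A / Q̄_B = 487.80 / 523.02 = 0.9327.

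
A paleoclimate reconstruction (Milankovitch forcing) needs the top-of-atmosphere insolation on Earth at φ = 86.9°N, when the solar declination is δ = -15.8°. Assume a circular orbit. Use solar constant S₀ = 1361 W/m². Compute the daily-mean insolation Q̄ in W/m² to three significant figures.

Q̄ ≈ 0.00 W/m²

cos H₀ = −tan(+86.9°) tan(-15.800°) = 5.2249 ≥ 1 ⇒ polar night, H₀ = 0 and Q̄ = 0.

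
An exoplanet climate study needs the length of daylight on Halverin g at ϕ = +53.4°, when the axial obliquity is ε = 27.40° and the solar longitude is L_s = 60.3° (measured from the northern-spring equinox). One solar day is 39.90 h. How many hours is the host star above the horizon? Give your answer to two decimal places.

27.92 h

Solar declination: sin δ = sin ε · sin L_s = sin 27.40° × sin 60.3° = 0.39974, so δ = +23.562°.
cos h₀ = −tan ϕ · tan δ = −tan(+53.4°) × tan(+23.562°) = -0.5872, so h₀ = 2.1984 rad = 125.96°.
Daylight = 2h₀/(2π) × 39.90 h = (2.1984/π) × 39.90 = 27.92 h.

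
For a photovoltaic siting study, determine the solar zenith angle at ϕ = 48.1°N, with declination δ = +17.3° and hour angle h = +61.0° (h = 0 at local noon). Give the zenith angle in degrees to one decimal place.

cos θ_z = sin ϕ sin δ + cos ϕ cos δ cos h = 0.221340 + 0.309124 = 0.530464.
θ_z = arccos(0.530464) = 58.0°.

θ_z = 58.0°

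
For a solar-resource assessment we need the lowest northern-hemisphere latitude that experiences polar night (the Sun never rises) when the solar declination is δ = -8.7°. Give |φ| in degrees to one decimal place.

|φ| = 81.3°

Polar night requires cos H₀ = −tan φ tan δ ≥ 1, i.e. tan φ tan δ ≤ −1.
The boundary is |tan φ| · |tan δ| = 1, so |φ| = 90° − |δ| = 90° − 8.7° = 81.3° in the northern hemisphere.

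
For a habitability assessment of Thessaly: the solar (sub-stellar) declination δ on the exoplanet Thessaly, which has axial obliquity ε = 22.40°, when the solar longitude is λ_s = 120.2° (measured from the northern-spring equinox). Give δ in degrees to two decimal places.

δ = +19.23°

sin δ = sin ε · sin λ_s = sin 22.40° × sin 120.2° = 0.329350.
δ = arcsin(0.329350) = +19.23°.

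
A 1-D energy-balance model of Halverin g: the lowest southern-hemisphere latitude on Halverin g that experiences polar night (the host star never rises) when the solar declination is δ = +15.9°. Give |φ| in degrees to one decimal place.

|φ| = 74.1°

Polar night requires cos H₀ = −tan φ tan δ ≥ 1, i.e. tan φ tan δ ≤ −1.
The boundary is |tan φ| · |tan δ| = 1, so |φ| = 90° − |δ| = 90° − 15.9° = 74.1° in the southern hemisphere.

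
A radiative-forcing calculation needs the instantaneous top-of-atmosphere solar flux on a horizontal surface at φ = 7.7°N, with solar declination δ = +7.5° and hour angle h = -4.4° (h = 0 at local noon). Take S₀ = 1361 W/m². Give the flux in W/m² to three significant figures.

1.36e+03 W/m²

cos θ_z = sin φ sin δ + cos φ cos δ cos h = 0.017489 + 0.979610 = 0.997099.
Flux = S₀ · cos θ_z = 1361 × 0.997099 = 1357 W/m².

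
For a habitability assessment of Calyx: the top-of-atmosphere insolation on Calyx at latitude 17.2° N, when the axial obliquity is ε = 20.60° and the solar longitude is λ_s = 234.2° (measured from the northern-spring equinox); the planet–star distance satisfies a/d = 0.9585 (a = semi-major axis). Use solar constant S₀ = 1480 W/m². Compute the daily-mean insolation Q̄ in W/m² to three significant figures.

Q̄ ≈ 341 W/m²

Solar declination: sin δ = sin ε · sin λ_s = sin 20.60° × sin 234.2° = -0.28537, so δ = -16.581°.
cos H₀ = −tan(+17.2°) tan(-16.581°) = 0.0922, H₀ = 1.4785 rad.
Bracket: H₀ sin φ sin δ + cos φ cos δ sin H₀ = 1.4785×0.29571×-0.28537 + 0.95528×0.95842×0.99574 = -0.124766 + 0.911659 = 0.786893.
Inverse-square distance factor (a/d)² = 0.9585² = 0.918722.
Q̄ = (S₀/π) × 0.918722 × [bracket] = (1480/π) × 0.918722 × 0.786893 = 340.6 W/m².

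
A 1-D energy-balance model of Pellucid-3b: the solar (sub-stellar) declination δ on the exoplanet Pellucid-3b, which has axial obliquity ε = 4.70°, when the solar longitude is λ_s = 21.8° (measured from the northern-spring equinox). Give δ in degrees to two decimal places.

δ = +1.74°

sin δ = sin ε · sin λ_s = sin 4.70° × sin 21.8° = 0.030429.
δ = arcsin(0.030429) = +1.74°.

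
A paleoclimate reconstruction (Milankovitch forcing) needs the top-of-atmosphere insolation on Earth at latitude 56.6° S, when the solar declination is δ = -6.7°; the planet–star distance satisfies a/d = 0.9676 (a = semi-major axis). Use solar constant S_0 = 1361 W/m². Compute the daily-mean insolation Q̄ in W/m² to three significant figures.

Q̄ ≈ 287 W/m²

cos h₀ = −tan(-56.6°) tan(-6.700°) = -0.1782, h₀ = 1.7499 rad.
Bracket: h₀ sin ϕ sin δ + cos ϕ cos δ sin h₀ = 1.7499×-0.83485×-0.11667 + 0.55048×0.99317×0.98400 = 0.170444 + 0.537973 = 0.708417.
Inverse-square distance factor (a/d)² = 0.9676² = 0.936250.
Q̄ = (S_0/π) × 0.936250 × [bracket] = (1361/π) × 0.936250 × 0.708417 = 287.3 W/m².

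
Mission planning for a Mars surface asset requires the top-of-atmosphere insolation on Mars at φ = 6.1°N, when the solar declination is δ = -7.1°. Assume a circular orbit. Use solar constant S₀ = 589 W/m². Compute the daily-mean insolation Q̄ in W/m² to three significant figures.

cos H₀ = −tan(+6.1°) tan(-7.100°) = 0.0133, H₀ = 1.5575 rad.
Bracket: H₀ sin φ sin δ + cos φ cos δ sin H₀ = 1.5575×0.10626×-0.12360 + 0.99434×0.99233×0.99991 = -0.020456 + 0.986625 = 0.966169.
Q̄ = (S₀/π) × [bracket] = (589/π) × 0.966169 = 181.1 W/m².

Q̄ ≈ 181 W/m²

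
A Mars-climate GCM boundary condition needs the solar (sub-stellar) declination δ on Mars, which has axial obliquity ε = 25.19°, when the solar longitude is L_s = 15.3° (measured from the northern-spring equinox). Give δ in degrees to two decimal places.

δ = +6.45°

sin δ = sin ε · sin L_s = sin 25.19° × sin 15.3° = 0.112310.
δ = arcsin(0.112310) = +6.45°.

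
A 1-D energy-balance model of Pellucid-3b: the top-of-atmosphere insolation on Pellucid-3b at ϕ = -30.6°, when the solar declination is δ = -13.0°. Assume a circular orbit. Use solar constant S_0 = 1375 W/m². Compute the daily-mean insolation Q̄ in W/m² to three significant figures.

cos h₀ = −tan(-30.6°) tan(-13.000°) = -0.1365, h₀ = 1.7078 rad.
Bracket: h₀ sin ϕ sin δ + cos ϕ cos δ sin h₀ = 1.7078×-0.50904×-0.22495 + 0.86074×0.97437×0.99064 = 0.195558 + 0.830829 = 1.026387.
Q̄ = (S_0/π) × [bracket] = (1375/π) × 1.026387 = 449.2 W/m².

Q̄ ≈ 449 W/m²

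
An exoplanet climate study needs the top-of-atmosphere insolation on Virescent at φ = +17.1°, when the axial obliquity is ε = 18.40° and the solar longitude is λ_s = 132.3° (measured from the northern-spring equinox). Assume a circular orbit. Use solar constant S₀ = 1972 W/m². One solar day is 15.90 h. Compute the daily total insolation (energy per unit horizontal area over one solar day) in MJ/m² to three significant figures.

37.4 MJ/m²

Solar declination: sin δ = sin ε · sin λ_s = sin 18.40° × sin 132.3° = 0.23346, so δ = +13.501°.
cos H₀ = −tan(+17.1°) tan(+13.501°) = -0.0739, H₀ = 1.6447 rad.
Bracket: H₀ sin φ sin δ + cos φ cos δ sin H₀ = 1.6447×0.29404×0.23346 + 0.95579×0.97237×0.99727 = 0.112903 + 0.926844 = 1.039747.
Q̄ = (S₀/π) × [bracket] = (1972/π) × 1.039747 = 652.66 W/m².
Daily total = Q̄ × 15.90 h × 3600 s/h = 652.66 × 15.90 × 3600 / 10⁶ = 37.36 MJ/m².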